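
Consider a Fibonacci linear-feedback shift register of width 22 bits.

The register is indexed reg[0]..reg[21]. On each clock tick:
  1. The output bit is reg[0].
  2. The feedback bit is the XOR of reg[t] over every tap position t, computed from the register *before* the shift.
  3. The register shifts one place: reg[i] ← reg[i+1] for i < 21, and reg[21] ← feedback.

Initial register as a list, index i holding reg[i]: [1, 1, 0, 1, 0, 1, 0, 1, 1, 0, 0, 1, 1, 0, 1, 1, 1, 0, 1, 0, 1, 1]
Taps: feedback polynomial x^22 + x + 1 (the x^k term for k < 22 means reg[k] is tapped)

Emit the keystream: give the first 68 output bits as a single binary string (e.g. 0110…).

step | reg (before) | out | fb
   0 | 1101010110011011101011 | 1 | 0
   1 | 1010101100110111010110 | 1 | 1
   2 | 0101011001101110101101 | 0 | 1
   3 | 1010110011011101011011 | 1 | 1
   4 | 0101100110111010110111 | 0 | 1
   5 | 1011001101110101101111 | 1 | 1
   6 | 0110011011101011011111 | 0 | 1
   7 | 1100110111010110111111 | 1 | 0
   8 | 1001101110101101111110 | 1 | 1
   9 | 0011011101011011111101 | 0 | 0
  10 | 0110111010110111111010 | 0 | 1
  11 | 1101110101101111110101 | 1 | 0
  12 | 1011101011011111101010 | 1 | 1
  13 | 0111010110111111010101 | 0 | 1
  14 | 1110101101111110101011 | 1 | 0
  15 | 1101011011111101010110 | 1 | 0
  16 | 1010110111111010101100 | 1 | 1
  17 | 0101101111110101011001 | 0 | 1
  18 | 1011011111101010110011 | 1 | 1
  19 | 0110111111010101100111 | 0 | 1
  20 | 1101111110101011001111 | 1 | 0
  21 | 1011111101010110011110 | 1 | 1
  22 | 0111111010101100111101 | 0 | 1
  23 | 1111110101011001111011 | 1 | 0
  24 | 1111101010110011110110 | 1 | 0
  25 | 1111010101100111101100 | 1 | 0
  26 | 1110101011001111011000 | 1 | 0
  27 | 1101010110011110110000 | 1 | 0
  28 | 1010101100111101100000 | 1 | 1
  29 | 0101011001111011000001 | 0 | 1
  30 | 1010110011110110000011 | 1 | 1
  31 | 0101100111101100000111 | 0 | 1
  32 | 1011001111011000001111 | 1 | 1
  33 | 0110011110110000011111 | 0 | 1
  34 | 1100111101100000111111 | 1 | 0
  35 | 1001111011000001111110 | 1 | 1
  36 | 0011110110000011111101 | 0 | 0
  37 | 0111101100000111111010 | 0 | 1
  38 | 1111011000001111110101 | 1 | 0
  39 | 1110110000011111101010 | 1 | 0
  40 | 1101100000111111010100 | 1 | 0
  41 | 1011000001111110101000 | 1 | 1
  42 | 0110000011111101010001 | 0 | 1
  43 | 1100000111111010100011 | 1 | 0
  44 | 1000001111110101000110 | 1 | 1
  45 | 0000011111101010001101 | 0 | 0
  46 | 0000111111010100011010 | 0 | 0
  47 | 0001111110101000110100 | 0 | 0
  48 | 0011111101010001101000 | 0 | 0
  49 | 0111111010100011010000 | 0 | 1
  50 | 1111110101000110100001 | 1 | 0
  51 | 1111101010001101000010 | 1 | 0
  52 | 1111010100011010000100 | 1 | 0
  53 | 1110101000110100001000 | 1 | 0
  54 | 1101010001101000010000 | 1 | 0
  55 | 1010100011010000100000 | 1 | 1
  56 | 0101000110100001000001 | 0 | 1
  57 | 1010001101000010000011 | 1 | 1
  58 | 0100011010000100000111 | 0 | 1
  59 | 1000110100001000001111 | 1 | 1
  60 | 0001101000010000011111 | 0 | 0
  61 | 0011010000100000111110 | 0 | 0
  62 | 0110100001000001111100 | 0 | 1
  63 | 1101000010000011111001 | 1 | 0
  64 | 1010000100000111110010 | 1 | 1
  65 | 0100001000001111100101 | 0 | 1
  66 | 1000010000011111001011 | 1 | 1
  67 | 0000100000111110010111 | 0 | 0

11010101100110111010110111111010101100111101100000111111010100011010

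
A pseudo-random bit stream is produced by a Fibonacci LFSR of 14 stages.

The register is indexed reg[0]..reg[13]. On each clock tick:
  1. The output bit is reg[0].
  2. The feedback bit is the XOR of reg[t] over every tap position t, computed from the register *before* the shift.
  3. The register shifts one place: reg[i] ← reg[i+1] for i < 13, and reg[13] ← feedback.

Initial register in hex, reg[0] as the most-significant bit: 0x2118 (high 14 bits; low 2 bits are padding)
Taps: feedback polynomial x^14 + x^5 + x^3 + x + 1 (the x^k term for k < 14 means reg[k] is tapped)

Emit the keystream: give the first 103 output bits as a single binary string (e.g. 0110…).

0010000100011001001000110001100001111011100100001000100010010011001111010010110000101110010000110010001

k : reg_k → out_k, fb_k
0: 00100001000110 → 0, fb=0
1: 01000010001100 → 0, fb=1
2: 10000100011001 → 1, fb=0
3: 00001000110010 → 0, fb=0
4: 00010001100100 → 0, fb=1
5: 00100011001001 → 0, fb=0
6: 01000110010010 → 0, fb=0
7: 10001100100100 → 1, fb=0
8: 00011001001000 → 0, fb=1
9: 00110010010001 → 0, fb=1
10: 01100100100011 → 0, fb=0
11: 11001001000110 → 1, fb=0
12: 10010010001100 → 1, fb=0
13: 00100100011000 → 0, fb=1
14: 01001000110001 → 0, fb=1
15: 10010001100011 → 1, fb=0
16: 00100011000110 → 0, fb=0
17: 01000110001100 → 0, fb=0
18: 10001100011000 → 1, fb=0
19: 00011000110000 → 0, fb=1
20: 00110001100001 → 0, fb=1
21: 01100011000011 → 0, fb=1
22: 11000110000111 → 1, fb=1
23: 10001100001111 → 1, fb=0
24: 00011000011110 → 0, fb=1
25: 00110000111101 → 0, fb=1
26: 01100001111011 → 0, fb=1
27: 11000011110111 → 1, fb=0
28: 10000111101110 → 1, fb=0
29: 00001111011100 → 0, fb=1
30: 00011110111001 → 0, fb=0
31: 00111101110010 → 0, fb=0
32: 01111011100100 → 0, fb=0
33: 11110111001000 → 1, fb=0
34: 11101110010000 → 1, fb=1
35: 11011100100001 → 1, fb=0
36: 10111001000010 → 1, fb=0
37: 01110010000100 → 0, fb=0
38: 11100100001000 → 1, fb=1
39: 11001000010001 → 1, fb=0
40: 10010000100010 → 1, fb=0
41: 00100001000100 → 0, fb=0
42: 01000010001000 → 0, fb=1
43: 10000100010001 → 1, fb=0
44: 00001000100010 → 0, fb=0
45: 00010001000100 → 0, fb=1
46: 00100010001001 → 0, fb=0
47: 01000100010010 → 0, fb=0
48: 10001000100100 → 1, fb=1
49: 00010001001001 → 0, fb=1
50: 00100010010011 → 0, fb=0
51: 01000100100110 → 0, fb=0
52: 10001001001100 → 1, fb=1
53: 00010010011001 → 0, fb=1
54: 00100100110011 → 0, fb=1
55: 01001001100111 → 0, fb=1
56: 10010011001111 → 1, fb=0
57: 00100110011110 → 0, fb=1
58: 01001100111101 → 0, fb=0
59: 10011001111010 → 1, fb=0
60: 00110011110100 → 0, fb=1
61: 01100111101001 → 0, fb=0
62: 11001111010010 → 1, fb=1
63: 10011110100101 → 1, fb=1
64: 00111101001011 → 0, fb=0
65: 01111010010110 → 0, fb=0
66: 11110100101100 → 1, fb=0
67: 11101001011000 → 1, fb=0
68: 11010010110000 → 1, fb=1
69: 10100101100001 → 1, fb=0
70: 01001011000010 → 0, fb=1
71: 10010110000101 → 1, fb=1
72: 00101100001011 → 0, fb=1
73: 01011000010111 → 0, fb=0
74: 10110000101110 → 1, fb=0
75: 01100001011100 → 0, fb=1
76: 11000010111001 → 1, fb=0
77: 10000101110010 → 1, fb=0
78: 00001011100100 → 0, fb=0
79: 00010111001000 → 0, fb=0
80: 00101110010000 → 0, fb=1
81: 01011100100001 → 0, fb=1
82: 10111001000011 → 1, fb=0
83: 01110010000110 → 0, fb=0
84: 11100100001100 → 1, fb=1
85: 11001000011001 → 1, fb=0
86: 10010000110010 → 1, fb=0
87: 00100001100100 → 0, fb=0
88: 01000011001000 → 0, fb=1
89: 10000110010001 → 1, fb=0
90: 00001100100010 → 0, fb=1
91: 00011001000101 → 0, fb=1
92: 00110010001011 → 0, fb=1
93: 01100100010111 → 0, fb=0
94: 11001000101110 → 1, fb=0
95: 10010001011100 → 1, fb=0
96: 00100010111000 → 0, fb=0
97: 01000101110000 → 0, fb=0
98: 10001011100000 → 1, fb=1
99: 00010111000001 → 0, fb=0
100: 00101110000010 → 0, fb=1
101: 01011100000101 → 0, fb=1
102: 10111000001011 → 1, fb=0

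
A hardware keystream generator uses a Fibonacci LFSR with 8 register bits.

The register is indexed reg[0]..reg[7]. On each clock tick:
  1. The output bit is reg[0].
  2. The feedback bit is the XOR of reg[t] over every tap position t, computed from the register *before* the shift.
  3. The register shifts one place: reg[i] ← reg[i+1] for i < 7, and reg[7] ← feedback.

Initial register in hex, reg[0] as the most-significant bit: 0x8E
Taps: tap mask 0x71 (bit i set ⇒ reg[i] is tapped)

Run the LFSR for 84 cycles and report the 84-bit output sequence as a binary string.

100011100010000000101100011110100001111111100100001010011111010101011100000110001010

k : reg_k → out_k, fb_k
0: 10001110 → 1, fb=0
1: 00011100 → 0, fb=0
2: 00111000 → 0, fb=1
3: 01110001 → 0, fb=0
4: 11100010 → 1, fb=0
5: 11000100 → 1, fb=0
6: 10001000 → 1, fb=0
7: 00010000 → 0, fb=0
8: 00100000 → 0, fb=0
9: 01000000 → 0, fb=0
10: 10000000 → 1, fb=1
11: 00000001 → 0, fb=0
12: 00000010 → 0, fb=1
13: 00000101 → 0, fb=1
14: 00001011 → 0, fb=0
15: 00010110 → 0, fb=0
16: 00101100 → 0, fb=0
17: 01011000 → 0, fb=1
18: 10110001 → 1, fb=1
19: 01100011 → 0, fb=1
20: 11000111 → 1, fb=1
21: 10001111 → 1, fb=0
22: 00011110 → 0, fb=1
23: 00111101 → 0, fb=0
24: 01111010 → 0, fb=0
25: 11110100 → 1, fb=0
26: 11101000 → 1, fb=0
27: 11010000 → 1, fb=1
28: 10100001 → 1, fb=1
29: 01000011 → 0, fb=1
30: 10000111 → 1, fb=1
31: 00001111 → 0, fb=1
32: 00011111 → 0, fb=1
33: 00111111 → 0, fb=1
34: 01111111 → 0, fb=1
35: 11111111 → 1, fb=0
36: 11111110 → 1, fb=0
37: 11111100 → 1, fb=1
38: 11111001 → 1, fb=0
39: 11110010 → 1, fb=0
40: 11100100 → 1, fb=0
41: 11001000 → 1, fb=0
42: 10010000 → 1, fb=1
43: 00100001 → 0, fb=0
44: 01000010 → 0, fb=1
45: 10000101 → 1, fb=0
46: 00001010 → 0, fb=0
47: 00010100 → 0, fb=1
48: 00101001 → 0, fb=1
49: 01010011 → 0, fb=1
50: 10100111 → 1, fb=1
51: 01001111 → 0, fb=1
52: 10011111 → 1, fb=0
53: 00111110 → 0, fb=1
54: 01111101 → 0, fb=0
55: 11111010 → 1, fb=1
56: 11110101 → 1, fb=0
57: 11101010 → 1, fb=1
58: 11010101 → 1, fb=0
59: 10101010 → 1, fb=1
60: 01010101 → 0, fb=1
61: 10101011 → 1, fb=1
62: 01010111 → 0, fb=0
63: 10101110 → 1, fb=0
64: 01011100 → 0, fb=0
65: 10111000 → 1, fb=0
66: 01110000 → 0, fb=0
67: 11100000 → 1, fb=1
68: 11000001 → 1, fb=1
69: 10000011 → 1, fb=0
70: 00000110 → 0, fb=0
71: 00001100 → 0, fb=0
72: 00011000 → 0, fb=1
73: 00110001 → 0, fb=0
74: 01100010 → 0, fb=1
75: 11000101 → 1, fb=0
76: 10001010 → 1, fb=1
77: 00010101 → 0, fb=1
78: 00101011 → 0, fb=0
79: 01010110 → 0, fb=0
80: 10101100 → 1, fb=1
81: 01011001 → 0, fb=1
82: 10110011 → 1, fb=0
83: 01100110 → 0, fb=0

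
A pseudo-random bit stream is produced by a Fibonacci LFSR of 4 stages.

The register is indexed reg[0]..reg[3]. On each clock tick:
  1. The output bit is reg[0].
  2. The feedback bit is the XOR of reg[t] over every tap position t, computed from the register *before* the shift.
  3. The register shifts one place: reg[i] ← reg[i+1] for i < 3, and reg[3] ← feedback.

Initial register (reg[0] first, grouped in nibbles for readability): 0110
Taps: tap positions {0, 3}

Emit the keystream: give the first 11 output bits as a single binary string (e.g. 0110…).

tick  register→output (feedback)
  0  0110→0 (0)
  1  1100→1 (1)
  2  1001→1 (0)
  3  0010→0 (0)
  4  0100→0 (0)
  5  1000→1 (1)
  6  0001→0 (1)
  7  0011→0 (1)
  8  0111→0 (1)
  9  1111→1 (0)
 10  1110→1 (1)

01100100011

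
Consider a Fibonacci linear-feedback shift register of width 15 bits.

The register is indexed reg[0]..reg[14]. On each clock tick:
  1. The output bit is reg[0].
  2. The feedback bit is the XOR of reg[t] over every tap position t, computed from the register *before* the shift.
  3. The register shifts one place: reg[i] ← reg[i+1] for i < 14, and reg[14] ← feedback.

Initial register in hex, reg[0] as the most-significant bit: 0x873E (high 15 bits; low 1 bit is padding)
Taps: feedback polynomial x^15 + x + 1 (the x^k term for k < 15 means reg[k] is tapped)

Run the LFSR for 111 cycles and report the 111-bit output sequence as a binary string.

100001110011111100010010100000100110111100001101011000100010111101001100111000111010101001001001111111011011010

k : reg_k → out_k, fb_k
0: 100001110011111 → 1, fb=1
1: 000011100111111 → 0, fb=0
2: 000111001111110 → 0, fb=0
3: 001110011111100 → 0, fb=0
4: 011100111111000 → 0, fb=1
5: 111001111110001 → 1, fb=0
6: 110011111100010 → 1, fb=0
7: 100111111000100 → 1, fb=1
8: 001111110001001 → 0, fb=0
9: 011111100010010 → 0, fb=1
10: 111111000100101 → 1, fb=0
11: 111110001001010 → 1, fb=0
12: 111100010010100 → 1, fb=0
13: 111000100101000 → 1, fb=0
14: 110001001010000 → 1, fb=0
15: 100010010100000 → 1, fb=1
16: 000100101000001 → 0, fb=0
17: 001001010000010 → 0, fb=0
18: 010010100000100 → 0, fb=1
19: 100101000001001 → 1, fb=1
20: 001010000010011 → 0, fb=0
21: 010100000100110 → 0, fb=1
22: 101000001001101 → 1, fb=1
23: 010000010011011 → 0, fb=1
24: 100000100110111 → 1, fb=1
25: 000001001101111 → 0, fb=0
26: 000010011011110 → 0, fb=0
27: 000100110111100 → 0, fb=0
28: 001001101111000 → 0, fb=0
29: 010011011110000 → 0, fb=1
30: 100110111100001 → 1, fb=1
31: 001101111000011 → 0, fb=0
32: 011011110000110 → 0, fb=1
33: 110111100001101 → 1, fb=0
34: 101111000011010 → 1, fb=1
35: 011110000110101 → 0, fb=1
36: 111100001101011 → 1, fb=0
37: 111000011010110 → 1, fb=0
38: 110000110101100 → 1, fb=0
39: 100001101011000 → 1, fb=1
40: 000011010110001 → 0, fb=0
41: 000110101100010 → 0, fb=0
42: 001101011000100 → 0, fb=0
43: 011010110001000 → 0, fb=1
44: 110101100010001 → 1, fb=0
45: 101011000100010 → 1, fb=1
46: 010110001000101 → 0, fb=1
47: 101100010001011 → 1, fb=1
48: 011000100010111 → 0, fb=1
49: 110001000101111 → 1, fb=0
50: 100010001011110 → 1, fb=1
51: 000100010111101 → 0, fb=0
52: 001000101111010 → 0, fb=0
53: 010001011110100 → 0, fb=1
54: 100010111101001 → 1, fb=1
55: 000101111010011 → 0, fb=0
56: 001011110100110 → 0, fb=0
57: 010111101001100 → 0, fb=1
58: 101111010011001 → 1, fb=1
59: 011110100110011 → 0, fb=1
60: 111101001100111 → 1, fb=0
61: 111010011001110 → 1, fb=0
62: 110100110011100 → 1, fb=0
63: 101001100111000 → 1, fb=1
64: 010011001110001 → 0, fb=1
65: 100110011100011 → 1, fb=1
66: 001100111000111 → 0, fb=0
67: 011001110001110 → 0, fb=1
68: 110011100011101 → 1, fb=0
69: 100111000111010 → 1, fb=1
70: 001110001110101 → 0, fb=0
71: 011100011101010 → 0, fb=1
72: 111000111010101 → 1, fb=0
73: 110001110101010 → 1, fb=0
74: 100011101010100 → 1, fb=1
75: 000111010101001 → 0, fb=0
76: 001110101010010 → 0, fb=0
77: 011101010100100 → 0, fb=1
78: 111010101001001 → 1, fb=0
79: 110101010010010 → 1, fb=0
80: 101010100100100 → 1, fb=1
81: 010101001001001 → 0, fb=1
82: 101010010010011 → 1, fb=1
83: 010100100100111 → 0, fb=1
84: 101001001001111 → 1, fb=1
85: 010010010011111 → 0, fb=1
86: 100100100111111 → 1, fb=1
87: 001001001111111 → 0, fb=0
88: 010010011111110 → 0, fb=1
89: 100100111111101 → 1, fb=1
90: 001001111111011 → 0, fb=0
91: 010011111110110 → 0, fb=1
92: 100111111101101 → 1, fb=1
93: 001111111011011 → 0, fb=0
94: 011111110110110 → 0, fb=1
95: 111111101101101 → 1, fb=0
96: 111111011011010 → 1, fb=0
97: 111110110110100 → 1, fb=0
98: 111101101101000 → 1, fb=0
99: 111011011010000 → 1, fb=0
100: 110110110100000 → 1, fb=0
101: 101101101000000 → 1, fb=1
102: 011011010000001 → 0, fb=1
103: 110110100000011 → 1, fb=0
104: 101101000000110 → 1, fb=1
105: 011010000001101 → 0, fb=1
106: 110100000011011 → 1, fb=0
107: 101000000110110 → 1, fb=1
108: 010000001101101 → 0, fb=1
109: 100000011011011 → 1, fb=1
110: 000000110110111 → 0, fb=0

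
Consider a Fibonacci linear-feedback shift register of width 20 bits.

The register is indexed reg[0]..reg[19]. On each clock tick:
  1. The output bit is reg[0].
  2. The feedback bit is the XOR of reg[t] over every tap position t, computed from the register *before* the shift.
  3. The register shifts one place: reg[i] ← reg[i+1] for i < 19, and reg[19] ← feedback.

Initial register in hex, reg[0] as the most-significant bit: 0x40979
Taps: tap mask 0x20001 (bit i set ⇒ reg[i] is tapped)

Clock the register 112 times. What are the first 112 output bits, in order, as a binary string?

k : reg_k → out_k, fb_k
0: 01000000100101111001 → 0, fb=0
1: 10000001001011110010 → 1, fb=1
2: 00000010010111100101 → 0, fb=1
3: 00000100101111001011 → 0, fb=0
4: 00001001011110010110 → 0, fb=1
5: 00010010111100101101 → 0, fb=1
6: 00100101111001011011 → 0, fb=0
7: 01001011110010110110 → 0, fb=1
8: 10010111100101101101 → 1, fb=0
9: 00101111001011011010 → 0, fb=0
10: 01011110010110110100 → 0, fb=1
11: 10111100101101101001 → 1, fb=1
12: 01111001011011010011 → 0, fb=0
13: 11110010110110100110 → 1, fb=0
14: 11100101101101001100 → 1, fb=0
15: 11001011011010011000 → 1, fb=1
16: 10010110110100110001 → 1, fb=1
17: 00101101101001100011 → 0, fb=0
18: 01011011010011000110 → 0, fb=1
19: 10110110100110001101 → 1, fb=0
20: 01101101001100011010 → 0, fb=0
21: 11011010011000110100 → 1, fb=0
22: 10110100110001101000 → 1, fb=1
23: 01101001100011010001 → 0, fb=0
24: 11010011000110100010 → 1, fb=1
25: 10100110001101000101 → 1, fb=0
26: 01001100011010001010 → 0, fb=0
27: 10011000110100010100 → 1, fb=0
28: 00110001101000101000 → 0, fb=0
29: 01100011010001010000 → 0, fb=0
30: 11000110100010100000 → 1, fb=1
31: 10001101000101000001 → 1, fb=1
32: 00011010001010000011 → 0, fb=0
33: 00110100010100000110 → 0, fb=1
34: 01101000101000001101 → 0, fb=1
35: 11010001010000011011 → 1, fb=1
36: 10100010100000110111 → 1, fb=0
37: 01000101000001101110 → 0, fb=1
38: 10001010000011011101 → 1, fb=0
39: 00010100000110111010 → 0, fb=0
40: 00101000001101110100 → 0, fb=1
41: 01010000011011101001 → 0, fb=0
42: 10100000110111010010 → 1, fb=1
43: 01000001101110100101 → 0, fb=1
44: 10000011011101001011 → 1, fb=1
45: 00000110111010010111 → 0, fb=1
46: 00001101110100101111 → 0, fb=1
47: 00011011101001011111 → 0, fb=1
48: 00110111010010111111 → 0, fb=1
49: 01101110100101111111 → 0, fb=1
50: 11011101001011111111 → 1, fb=0
51: 10111010010111111110 → 1, fb=0
52: 01110100101111111100 → 0, fb=1
53: 11101001011111111001 → 1, fb=1
54: 11010010111111110011 → 1, fb=1
55: 10100101111111100111 → 1, fb=0
56: 01001011111111001110 → 0, fb=1
57: 10010111111110011101 → 1, fb=0
58: 00101111111100111010 → 0, fb=0
59: 01011111111001110100 → 0, fb=1
60: 10111111110011101001 → 1, fb=1
61: 01111111100111010011 → 0, fb=0
62: 11111111001110100110 → 1, fb=0
63: 11111110011101001100 → 1, fb=0
64: 11111100111010011000 → 1, fb=1
65: 11111001110100110001 → 1, fb=1
66: 11110011101001100011 → 1, fb=1
67: 11100111010011000111 → 1, fb=0
68: 11001110100110001110 → 1, fb=0
69: 10011101001100011100 → 1, fb=0
70: 00111010011000111000 → 0, fb=0
71: 01110100110001110000 → 0, fb=0
72: 11101001100011100000 → 1, fb=1
73: 11010011000111000001 → 1, fb=1
74: 10100110001110000011 → 1, fb=1
75: 01001100011100000111 → 0, fb=1
76: 10011000111000001111 → 1, fb=0
77: 00110001110000011110 → 0, fb=1
78: 01100011100000111101 → 0, fb=1
79: 11000111000001111011 → 1, fb=1
80: 10001110000011110111 → 1, fb=0
81: 00011100000111101110 → 0, fb=1
82: 00111000001111011101 → 0, fb=1
83: 01110000011110111011 → 0, fb=0
84: 11100000111101110110 → 1, fb=0
85: 11000001111011101100 → 1, fb=0
86: 10000011110111011000 → 1, fb=1
87: 00000111101110110001 → 0, fb=0
88: 00001111011101100010 → 0, fb=0
89: 00011110111011000100 → 0, fb=1
90: 00111101110110001001 → 0, fb=0
91: 01111011101100010010 → 0, fb=0
92: 11110111011000100100 → 1, fb=0
93: 11101110110001001000 → 1, fb=1
94: 11011101100010010001 → 1, fb=1
95: 10111011000100100011 → 1, fb=1
96: 01110110001001000111 → 0, fb=1
97: 11101100010010001111 → 1, fb=0
98: 11011000100100011110 → 1, fb=0
99: 10110001001000111100 → 1, fb=0
100: 01100010010001111000 → 0, fb=0
101: 11000100100011110000 → 1, fb=1
102: 10001001000111100001 → 1, fb=1
103: 00010010001111000011 → 0, fb=0
104: 00100100011110000110 → 0, fb=1
105: 01001000111100001101 → 0, fb=1
106: 10010001111000011011 → 1, fb=1
107: 00100011110000110111 → 0, fb=1
108: 01000111100001101111 → 0, fb=1
109: 10001111000011011111 → 1, fb=0
110: 00011110000110111110 → 0, fb=1
111: 00111100001101111101 → 0, fb=1

0100000010010111100101101101001100011010001010000011011101001011111111001110100110001110000011110111011000100100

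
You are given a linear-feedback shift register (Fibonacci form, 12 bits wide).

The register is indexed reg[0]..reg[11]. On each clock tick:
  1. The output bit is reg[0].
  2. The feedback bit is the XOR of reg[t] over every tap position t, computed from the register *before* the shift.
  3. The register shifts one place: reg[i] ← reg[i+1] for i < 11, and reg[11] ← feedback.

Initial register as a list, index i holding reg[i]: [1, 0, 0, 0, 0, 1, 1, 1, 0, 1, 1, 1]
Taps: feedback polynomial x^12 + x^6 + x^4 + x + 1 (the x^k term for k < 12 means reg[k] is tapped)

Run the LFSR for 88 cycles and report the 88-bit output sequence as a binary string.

1000011101110010001000111100101010100101110011000001100100111111011101101011010111011111

step | reg (before) | out | fb
   0 | 100001110111 | 1 | 0
   1 | 000011101110 | 0 | 0
   2 | 000111011100 | 0 | 1
   3 | 001110111001 | 0 | 0
   4 | 011101110010 | 0 | 0
   5 | 111011100100 | 1 | 0
   6 | 110111001000 | 1 | 1
   7 | 101110010001 | 1 | 0
   8 | 011100100010 | 0 | 0
   9 | 111001000100 | 1 | 0
  10 | 110010001000 | 1 | 1
  11 | 100100010001 | 1 | 1
  12 | 001000100011 | 0 | 1
  13 | 010001000111 | 0 | 1
  14 | 100010001111 | 1 | 0
  15 | 000100011110 | 0 | 0
  16 | 001000111100 | 0 | 1
  17 | 010001111001 | 0 | 0
  18 | 100011110010 | 1 | 1
  19 | 000111100101 | 0 | 0
  20 | 001111001010 | 0 | 1
  21 | 011110010101 | 0 | 0
  22 | 111100101010 | 1 | 1
  23 | 111001010101 | 1 | 0
  24 | 110010101010 | 1 | 0
  25 | 100101010100 | 1 | 1
  26 | 001010101001 | 0 | 0
  27 | 010101010010 | 0 | 1
  28 | 101010100101 | 1 | 1
  29 | 010101001011 | 0 | 1
  30 | 101010010111 | 1 | 0
  31 | 010100101110 | 0 | 0
  32 | 101001011100 | 1 | 1
  33 | 010010111001 | 0 | 1
  34 | 100101110011 | 1 | 0
  35 | 001011100110 | 0 | 0
  36 | 010111001100 | 0 | 0
  37 | 101110011000 | 1 | 0
  38 | 011100110000 | 0 | 0
  39 | 111001100000 | 1 | 1
  40 | 110011000001 | 1 | 1
  41 | 100110000011 | 1 | 0
  42 | 001100000110 | 0 | 0
  43 | 011000001100 | 0 | 1
  44 | 110000011001 | 1 | 0
  45 | 100000110010 | 1 | 0
  46 | 000001100100 | 0 | 1
  47 | 000011001001 | 0 | 1
  48 | 000110010011 | 0 | 1
  49 | 001100100111 | 0 | 1
  50 | 011001001111 | 0 | 1
  51 | 110010011111 | 1 | 1
  52 | 100100111111 | 1 | 0
  53 | 001001111110 | 0 | 1
  54 | 010011111101 | 0 | 1
  55 | 100111111011 | 1 | 1
  56 | 001111110111 | 0 | 0
  57 | 011111101110 | 0 | 1
  58 | 111111011101 | 1 | 1
  59 | 111110111011 | 1 | 0
  60 | 111101110110 | 1 | 1
  61 | 111011101101 | 1 | 0
  62 | 110111011010 | 1 | 1
  63 | 101110110101 | 1 | 1
  64 | 011101101011 | 0 | 0
  65 | 111011010110 | 1 | 1
  66 | 110110101101 | 1 | 0
  67 | 101101011010 | 1 | 1
  68 | 011010110101 | 0 | 1
  69 | 110101101011 | 1 | 1
  70 | 101011010111 | 1 | 0
  71 | 010110101110 | 0 | 1
  72 | 101101011101 | 1 | 1
  73 | 011010111011 | 0 | 1
  74 | 110101110111 | 1 | 1
  75 | 101011101111 | 1 | 1
  76 | 010111011111 | 0 | 0
  77 | 101110111110 | 1 | 1
  78 | 011101111101 | 0 | 0
  79 | 111011111010 | 1 | 0
  80 | 110111110100 | 1 | 0
  81 | 101111101000 | 1 | 1
  82 | 011111010001 | 0 | 0
  83 | 111110100010 | 1 | 0
  84 | 111101000100 | 1 | 0
  85 | 111010001000 | 1 | 1
  86 | 110100010001 | 1 | 0
  87 | 101000100010 | 1 | 0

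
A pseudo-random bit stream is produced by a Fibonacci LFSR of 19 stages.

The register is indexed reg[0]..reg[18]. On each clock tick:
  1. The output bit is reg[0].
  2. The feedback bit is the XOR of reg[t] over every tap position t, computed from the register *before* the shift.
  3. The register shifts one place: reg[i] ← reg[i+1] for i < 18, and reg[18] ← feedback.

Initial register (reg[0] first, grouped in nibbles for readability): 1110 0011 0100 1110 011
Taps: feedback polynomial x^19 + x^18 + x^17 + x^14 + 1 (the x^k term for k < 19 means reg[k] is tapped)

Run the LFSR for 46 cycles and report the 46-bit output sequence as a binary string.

1110001101001110011001000110001111000011101011

step | reg (before) | out | fb
   0 | 1110001101001110011 | 1 | 0
   1 | 1100011010011100110 | 1 | 0
   2 | 1000110100111001100 | 1 | 1
   3 | 0001101001110011001 | 0 | 0
   4 | 0011010011100110010 | 0 | 0
   5 | 0110100111001100100 | 0 | 0
   6 | 1101001110011001000 | 1 | 1
   7 | 1010011100110010001 | 1 | 1
   8 | 0100111001100100011 | 0 | 0
   9 | 1001110011001000110 | 1 | 0
  10 | 0011100110010001100 | 0 | 0
  11 | 0111001100100011000 | 0 | 1
  12 | 1110011001000110001 | 1 | 1
  13 | 1100110010001100011 | 1 | 1
  14 | 1001100100011000111 | 1 | 1
  15 | 0011001000110001111 | 0 | 0
  16 | 0110010001100011110 | 0 | 0
  17 | 1100100011000111100 | 1 | 0
  18 | 1001000110001111000 | 1 | 0
  19 | 0010001100011110000 | 0 | 1
  20 | 0100011000111100001 | 0 | 1
  21 | 1000110001111000011 | 1 | 1
  22 | 0001100011110000111 | 0 | 0
  23 | 0011000111100001110 | 0 | 1
  24 | 0110001111000011101 | 0 | 0
  25 | 1100011110000111010 | 1 | 1
  26 | 1000111100001110101 | 1 | 1
  27 | 0001111000011101011 | 0 | 0
  28 | 0011110000111010110 | 0 | 0
  29 | 0111100001110101100 | 0 | 0
  30 | 1111000011101011000 | 1 | 0
  31 | 1110000111010110000 | 1 | 0
  32 | 1100001110101100000 | 1 | 1
  33 | 1000011101011000001 | 1 | 0
  34 | 0000111010110000010 | 0 | 1
  35 | 0001110101100000101 | 0 | 1
  36 | 0011101011000001011 | 0 | 0
  37 | 0111010110000010110 | 0 | 0
  38 | 1110101100000101100 | 1 | 1
  39 | 1101011000001011001 | 1 | 1
  40 | 1010110000010110011 | 1 | 0
  41 | 0101100000101100110 | 0 | 1
  42 | 1011000001011001101 | 1 | 0
  43 | 0110000010110011010 | 0 | 0
  44 | 1100000101100110100 | 1 | 0
  45 | 1000001011001101000 | 1 | 1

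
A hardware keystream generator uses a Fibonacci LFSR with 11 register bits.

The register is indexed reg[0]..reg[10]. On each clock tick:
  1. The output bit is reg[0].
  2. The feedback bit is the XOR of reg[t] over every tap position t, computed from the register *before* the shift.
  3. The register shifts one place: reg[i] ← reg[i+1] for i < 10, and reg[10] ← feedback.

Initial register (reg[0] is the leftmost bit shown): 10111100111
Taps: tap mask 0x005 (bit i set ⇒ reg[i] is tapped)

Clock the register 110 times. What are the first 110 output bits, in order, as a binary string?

10111100111010011110100111001001110111011101010101010000000000100000000101000000100010000101010100100000001101

step | reg (before) | out | fb
   0 | 10111100111 | 1 | 0
   1 | 01111001110 | 0 | 1
   2 | 11110011101 | 1 | 0
   3 | 11100111010 | 1 | 0
   4 | 11001110100 | 1 | 1
   5 | 10011101001 | 1 | 1
   6 | 00111010011 | 0 | 1
   7 | 01110100111 | 0 | 1
   8 | 11101001111 | 1 | 0
   9 | 11010011110 | 1 | 1
  10 | 10100111101 | 1 | 0
  11 | 01001111010 | 0 | 0
  12 | 10011110100 | 1 | 1
  13 | 00111101001 | 0 | 1
  14 | 01111010011 | 0 | 1
  15 | 11110100111 | 1 | 0
  16 | 11101001110 | 1 | 0
  17 | 11010011100 | 1 | 1
  18 | 10100111001 | 1 | 0
  19 | 01001110010 | 0 | 0
  20 | 10011100100 | 1 | 1
  21 | 00111001001 | 0 | 1
  22 | 01110010011 | 0 | 1
  23 | 11100100111 | 1 | 0
  24 | 11001001110 | 1 | 1
  25 | 10010011101 | 1 | 1
  26 | 00100111011 | 0 | 1
  27 | 01001110111 | 0 | 0
  28 | 10011101110 | 1 | 1
  29 | 00111011101 | 0 | 1
  30 | 01110111011 | 0 | 1
  31 | 11101110111 | 1 | 0
  32 | 11011101110 | 1 | 1
  33 | 10111011101 | 1 | 0
  34 | 01110111010 | 0 | 1
  35 | 11101110101 | 1 | 0
  36 | 11011101010 | 1 | 1
  37 | 10111010101 | 1 | 0
  38 | 01110101010 | 0 | 1
  39 | 11101010101 | 1 | 0
  40 | 11010101010 | 1 | 1
  41 | 10101010101 | 1 | 0
  42 | 01010101010 | 0 | 0
  43 | 10101010100 | 1 | 0
  44 | 01010101000 | 0 | 0
  45 | 10101010000 | 1 | 0
  46 | 01010100000 | 0 | 0
  47 | 10101000000 | 1 | 0
  48 | 01010000000 | 0 | 0
  49 | 10100000000 | 1 | 0
  50 | 01000000000 | 0 | 0
  51 | 10000000000 | 1 | 1
  52 | 00000000001 | 0 | 0
  53 | 00000000010 | 0 | 0
  54 | 00000000100 | 0 | 0
  55 | 00000001000 | 0 | 0
  56 | 00000010000 | 0 | 0
  57 | 00000100000 | 0 | 0
  58 | 00001000000 | 0 | 0
  59 | 00010000000 | 0 | 0
  60 | 00100000000 | 0 | 1
  61 | 01000000001 | 0 | 0
  62 | 10000000010 | 1 | 1
  63 | 00000000101 | 0 | 0
  64 | 00000001010 | 0 | 0
  65 | 00000010100 | 0 | 0
  66 | 00000101000 | 0 | 0
  67 | 00001010000 | 0 | 0
  68 | 00010100000 | 0 | 0
  69 | 00101000000 | 0 | 1
  70 | 01010000001 | 0 | 0
  71 | 10100000010 | 1 | 0
  72 | 01000000100 | 0 | 0
  73 | 10000001000 | 1 | 1
  74 | 00000010001 | 0 | 0
  75 | 00000100010 | 0 | 0
  76 | 00001000100 | 0 | 0
  77 | 00010001000 | 0 | 0
  78 | 00100010000 | 0 | 1
  79 | 01000100001 | 0 | 0
  80 | 10001000010 | 1 | 1
  81 | 00010000101 | 0 | 0
  82 | 00100001010 | 0 | 1
  83 | 01000010101 | 0 | 0
  84 | 10000101010 | 1 | 1
  85 | 00001010101 | 0 | 0
  86 | 00010101010 | 0 | 0
  87 | 00101010100 | 0 | 1
  88 | 01010101001 | 0 | 0
  89 | 10101010010 | 1 | 0
  90 | 01010100100 | 0 | 0
  91 | 10101001000 | 1 | 0
  92 | 01010010000 | 0 | 0
  93 | 10100100000 | 1 | 0
  94 | 01001000000 | 0 | 0
  95 | 10010000000 | 1 | 1
  96 | 00100000001 | 0 | 1
  97 | 01000000011 | 0 | 0
  98 | 10000000110 | 1 | 1
  99 | 00000001101 | 0 | 0
 100 | 00000011010 | 0 | 0
 101 | 00000110100 | 0 | 0
 102 | 00001101000 | 0 | 0
 103 | 00011010000 | 0 | 0
 104 | 00110100000 | 0 | 1
 105 | 01101000001 | 0 | 1
 106 | 11010000011 | 1 | 1
 107 | 10100000111 | 1 | 0
 108 | 01000001110 | 0 | 0
 109 | 10000011100 | 1 | 1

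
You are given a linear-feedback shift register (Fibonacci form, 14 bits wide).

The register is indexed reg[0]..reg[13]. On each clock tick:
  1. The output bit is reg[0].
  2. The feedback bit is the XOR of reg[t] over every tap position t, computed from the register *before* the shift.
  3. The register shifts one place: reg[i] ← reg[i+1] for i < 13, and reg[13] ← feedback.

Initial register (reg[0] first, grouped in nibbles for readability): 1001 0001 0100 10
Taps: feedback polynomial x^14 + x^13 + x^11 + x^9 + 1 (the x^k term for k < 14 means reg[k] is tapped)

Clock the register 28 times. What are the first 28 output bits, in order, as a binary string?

1001000101001001110111111100

tick  register→output (feedback)
  0  10010001010010→1 (0)
  1  00100010100100→0 (1)
  2  01000101001001→0 (1)
  3  10001010010011→1 (1)
  4  00010100100111→0 (0)
  5  00101001001110→0 (1)
  6  01010010011101→0 (1)
  7  10100100111011→1 (1)
  8  01001001110111→0 (1)
  9  10010011101111→1 (1)
 10  00100111011111→0 (1)
 11  01001110111111→0 (1)
 12  10011101111111→1 (0)
 13  00111011111110→0 (0)
 14  01110111111100→0 (0)
 15  11101111111000→1 (0)
 16  11011111110000→1 (0)
 17  10111111100000→1 (1)
 18  01111111000001→0 (1)
 19  11111110000011→1 (0)
 20  11111100000110→1 (0)
 21  11111000001100→1 (0)
 22  11110000011000→1 (0)
 23  11100000110000→1 (0)
 24  11000001100000→1 (1)
 25  10000011000001→1 (0)
 26  00000110000010→0 (0)
 27  00001100000100→0 (1)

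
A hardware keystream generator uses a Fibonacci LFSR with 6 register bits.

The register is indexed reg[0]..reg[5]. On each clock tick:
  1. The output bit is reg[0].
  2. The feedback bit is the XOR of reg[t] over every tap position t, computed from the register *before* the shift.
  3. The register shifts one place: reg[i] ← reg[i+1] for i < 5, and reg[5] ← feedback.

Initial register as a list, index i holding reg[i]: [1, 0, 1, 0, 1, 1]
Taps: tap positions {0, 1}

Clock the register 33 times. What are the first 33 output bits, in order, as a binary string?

step | reg (before) | out | fb
   0 | 101011 | 1 | 1
   1 | 010111 | 0 | 1
   2 | 101111 | 1 | 1
   3 | 011111 | 0 | 1
   4 | 111111 | 1 | 0
   5 | 111110 | 1 | 0
   6 | 111100 | 1 | 0
   7 | 111000 | 1 | 0
   8 | 110000 | 1 | 0
   9 | 100000 | 1 | 1
  10 | 000001 | 0 | 0
  11 | 000010 | 0 | 0
  12 | 000100 | 0 | 0
  13 | 001000 | 0 | 0
  14 | 010000 | 0 | 1
  15 | 100001 | 1 | 1
  16 | 000011 | 0 | 0
  17 | 000110 | 0 | 0
  18 | 001100 | 0 | 0
  19 | 011000 | 0 | 1
  20 | 110001 | 1 | 0
  21 | 100010 | 1 | 1
  22 | 000101 | 0 | 0
  23 | 001010 | 0 | 0
  24 | 010100 | 0 | 1
  25 | 101001 | 1 | 1
  26 | 010011 | 0 | 1
  27 | 100111 | 1 | 1
  28 | 001111 | 0 | 0
  29 | 011110 | 0 | 1
  30 | 111101 | 1 | 0
  31 | 111010 | 1 | 0
  32 | 110100 | 1 | 0

101011111100000100001100010100111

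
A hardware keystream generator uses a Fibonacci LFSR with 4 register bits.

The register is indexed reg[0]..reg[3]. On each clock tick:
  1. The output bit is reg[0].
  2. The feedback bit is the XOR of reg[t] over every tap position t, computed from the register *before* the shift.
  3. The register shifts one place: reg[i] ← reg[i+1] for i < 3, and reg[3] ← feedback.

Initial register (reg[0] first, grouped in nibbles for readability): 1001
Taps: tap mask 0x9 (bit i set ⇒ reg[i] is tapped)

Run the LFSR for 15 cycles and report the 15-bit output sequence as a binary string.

100100011110101

tick  register→output (feedback)
  0  1001→1 (0)
  1  0010→0 (0)
  2  0100→0 (0)
  3  1000→1 (1)
  4  0001→0 (1)
  5  0011→0 (1)
  6  0111→0 (1)
  7  1111→1 (0)
  8  1110→1 (1)
  9  1101→1 (0)
 10  1010→1 (1)
 11  0101→0 (1)
 12  1011→1 (0)
 13  0110→0 (0)
 14  1100→1 (1)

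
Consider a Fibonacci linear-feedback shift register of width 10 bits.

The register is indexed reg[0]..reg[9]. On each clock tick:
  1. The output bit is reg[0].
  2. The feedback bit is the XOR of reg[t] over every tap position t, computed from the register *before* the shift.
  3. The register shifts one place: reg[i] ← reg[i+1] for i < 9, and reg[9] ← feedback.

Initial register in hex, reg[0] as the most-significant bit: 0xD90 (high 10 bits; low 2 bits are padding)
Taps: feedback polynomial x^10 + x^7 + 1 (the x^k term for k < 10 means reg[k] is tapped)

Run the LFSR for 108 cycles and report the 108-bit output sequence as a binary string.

110110010001010011011110111010101110011001110111011100111010100111010000011110110111000011000100101001011001

tick  register→output (feedback)
  0  1101100100→1 (0)
  1  1011001000→1 (1)
  2  0110010001→0 (0)
  3  1100100010→1 (1)
  4  1001000101→1 (0)
  5  0010001010→0 (0)
  6  0100010100→0 (1)
  7  1000101001→1 (1)
  8  0001010011→0 (0)
  9  0010100110→0 (1)
 10  0101001101→0 (1)
 11  1010011011→1 (1)
 12  0100110111→0 (1)
 13  1001101111→1 (0)
 14  0011011110→0 (1)
 15  0110111101→0 (1)
 16  1101111011→1 (1)
 17  1011110111→1 (0)
 18  0111101110→0 (1)
 19  1111011101→1 (0)
 20  1110111010→1 (1)
 21  1101110101→1 (0)
 22  1011101010→1 (1)
 23  0111010101→0 (1)
 24  1110101011→1 (1)
 25  1101010111→1 (0)
 26  1010101110→1 (0)
 27  0101011100→0 (1)
 28  1010111001→1 (1)
 29  0101110011→0 (0)
 30  1011100110→1 (0)
 31  0111001100→0 (1)
 32  1110011001→1 (1)
 33  1100110011→1 (1)
 34  1001100111→1 (0)
 35  0011001110→0 (1)
 36  0110011101→0 (1)
 37  1100111011→1 (1)
 38  1001110111→1 (0)
 39  0011101110→0 (1)
 40  0111011101→0 (1)
 41  1110111011→1 (1)
 42  1101110111→1 (0)
 43  1011101110→1 (0)
 44  0111011100→0 (1)
 45  1110111001→1 (1)
 46  1101110011→1 (1)
 47  1011100111→1 (0)
 48  0111001110→0 (1)
 49  1110011101→1 (0)
 50  1100111010→1 (1)
 51  1001110101→1 (0)
 52  0011101010→0 (0)
 53  0111010100→0 (1)
 54  1110101001→1 (1)
 55  1101010011→1 (1)
 56  1010100111→1 (0)
 57  0101001110→0 (1)
 58  1010011101→1 (0)
 59  0100111010→0 (0)
 60  1001110100→1 (0)
 61  0011101000→0 (0)
 62  0111010000→0 (0)
 63  1110100000→1 (1)
 64  1101000001→1 (1)
 65  1010000011→1 (1)
 66  0100000111→0 (1)
 67  1000001111→1 (0)
 68  0000011110→0 (1)
 69  0000111101→0 (1)
 70  0001111011→0 (0)
 71  0011110110→0 (1)
 72  0111101101→0 (1)
 73  1111011011→1 (1)
 74  1110110111→1 (0)
 75  1101101110→1 (0)
 76  1011011100→1 (0)
 77  0110111000→0 (0)
 78  1101110000→1 (1)
 79  1011100001→1 (1)
 80  0111000011→0 (0)
 81  1110000110→1 (0)
 82  1100001100→1 (0)
 83  1000011000→1 (1)
 84  0000110001→0 (0)
 85  0001100010→0 (0)
 86  0011000100→0 (1)
 87  0110001001→0 (0)
 88  1100010010→1 (1)
 89  1000100101→1 (0)
 90  0001001010→0 (0)
 91  0010010100→0 (1)
 92  0100101001→0 (0)
 93  1001010010→1 (1)
 94  0010100101→0 (1)
 95  0101001011→0 (0)
 96  1010010110→1 (0)
 97  0100101100→0 (1)
 98  1001011001→1 (1)
 99  0010110011→0 (0)
100  0101100110→0 (1)
101  1011001101→1 (0)
102  0110011010→0 (0)
103  1100110100→1 (0)
104  1001101000→1 (1)
105  0011010001→0 (0)
106  0110100010→0 (0)
107  1101000100→1 (0)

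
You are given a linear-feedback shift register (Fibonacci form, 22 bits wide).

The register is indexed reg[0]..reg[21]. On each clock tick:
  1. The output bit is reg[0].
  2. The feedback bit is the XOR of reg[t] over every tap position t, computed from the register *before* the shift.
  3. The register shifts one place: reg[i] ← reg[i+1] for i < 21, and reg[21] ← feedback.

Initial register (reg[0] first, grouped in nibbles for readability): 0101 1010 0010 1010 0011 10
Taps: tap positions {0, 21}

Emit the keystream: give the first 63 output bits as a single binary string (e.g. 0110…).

010110100010101000111001101100001100111101000100100000100010100

k : reg_k → out_k, fb_k
0: 0101101000101010001110 → 0, fb=0
1: 1011010001010100011100 → 1, fb=1
2: 0110100010101000111001 → 0, fb=1
3: 1101000101010001110011 → 1, fb=0
4: 1010001010100011100110 → 1, fb=1
5: 0100010101000111001101 → 0, fb=1
6: 1000101010001110011011 → 1, fb=0
7: 0001010100011100110110 → 0, fb=0
8: 0010101000111001101100 → 0, fb=0
9: 0101010001110011011000 → 0, fb=0
10: 1010100011100110110000 → 1, fb=1
11: 0101000111001101100001 → 0, fb=1
12: 1010001110011011000011 → 1, fb=0
13: 0100011100110110000110 → 0, fb=0
14: 1000111001101100001100 → 1, fb=1
15: 0001110011011000011001 → 0, fb=1
16: 0011100110110000110011 → 0, fb=1
17: 0111001101100001100111 → 0, fb=1
18: 1110011011000011001111 → 1, fb=0
19: 1100110110000110011110 → 1, fb=1
20: 1001101100001100111101 → 1, fb=0
21: 0011011000011001111010 → 0, fb=0
22: 0110110000110011110100 → 0, fb=0
23: 1101100001100111101000 → 1, fb=1
24: 1011000011001111010001 → 1, fb=0
25: 0110000110011110100010 → 0, fb=0
26: 1100001100111101000100 → 1, fb=1
27: 1000011001111010001001 → 1, fb=0
28: 0000110011110100010010 → 0, fb=0
29: 0001100111101000100100 → 0, fb=0
30: 0011001111010001001000 → 0, fb=0
31: 0110011110100010010000 → 0, fb=0
32: 1100111101000100100000 → 1, fb=1
33: 1001111010001001000001 → 1, fb=0
34: 0011110100010010000010 → 0, fb=0
35: 0111101000100100000100 → 0, fb=0
36: 1111010001001000001000 → 1, fb=1
37: 1110100010010000010001 → 1, fb=0
38: 1101000100100000100010 → 1, fb=1
39: 1010001001000001000101 → 1, fb=0
40: 0100010010000010001010 → 0, fb=0
41: 1000100100000100010100 → 1, fb=1
42: 0001001000001000101001 → 0, fb=1
43: 0010010000010001010011 → 0, fb=1
44: 0100100000100010100111 → 0, fb=1
45: 1001000001000101001111 → 1, fb=0
46: 0010000010001010011110 → 0, fb=0
47: 0100000100010100111100 → 0, fb=0
48: 1000001000101001111000 → 1, fb=1
49: 0000010001010011110001 → 0, fb=1
50: 0000100010100111100011 → 0, fb=1
51: 0001000101001111000111 → 0, fb=1
52: 0010001010011110001111 → 0, fb=1
53: 0100010100111100011111 → 0, fb=1
54: 1000101001111000111111 → 1, fb=0
55: 0001010011110001111110 → 0, fb=0
56: 0010100111100011111100 → 0, fb=0
57: 0101001111000111111000 → 0, fb=0
58: 1010011110001111110000 → 1, fb=1
59: 0100111100011111100001 → 0, fb=1
60: 1001111000111111000011 → 1, fb=0
61: 0011110001111110000110 → 0, fb=0
62: 0111100011111100001100 → 0, fb=0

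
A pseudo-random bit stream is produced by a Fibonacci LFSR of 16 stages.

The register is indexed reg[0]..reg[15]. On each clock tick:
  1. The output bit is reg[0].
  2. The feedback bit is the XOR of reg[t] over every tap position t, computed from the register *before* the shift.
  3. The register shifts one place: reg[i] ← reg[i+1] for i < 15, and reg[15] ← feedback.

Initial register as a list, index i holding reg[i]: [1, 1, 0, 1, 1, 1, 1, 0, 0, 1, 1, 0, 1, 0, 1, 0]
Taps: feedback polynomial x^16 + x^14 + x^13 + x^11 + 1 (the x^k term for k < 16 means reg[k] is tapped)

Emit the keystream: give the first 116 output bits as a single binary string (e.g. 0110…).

step | reg (before) | out | fb
   0 | 1101111001101010 | 1 | 0
   1 | 1011110011010100 | 1 | 1
   2 | 0111100110101001 | 0 | 0
   3 | 1111001101010010 | 1 | 1
   4 | 1110011010100101 | 1 | 0
   5 | 1100110101001010 | 1 | 0
   6 | 1001101010010100 | 1 | 1
   7 | 0011010100101001 | 0 | 0
   8 | 0110101001010010 | 0 | 0
   9 | 1101010010100100 | 1 | 0
  10 | 1010100101001000 | 1 | 1
  11 | 0101001010010001 | 0 | 1
  12 | 1010010100100011 | 1 | 0
  13 | 0100101001000110 | 0 | 0
  14 | 1001010010001100 | 1 | 0
  15 | 0010100100011000 | 0 | 1
  16 | 0101001000110001 | 0 | 1
  17 | 1010010001100011 | 1 | 0
  18 | 0100100011000110 | 0 | 0
  19 | 1001000110001100 | 1 | 0
  20 | 0010001100011000 | 0 | 1
  21 | 0100011000110001 | 0 | 1
  22 | 1000110001100011 | 1 | 0
  23 | 0001100011000110 | 0 | 0
  24 | 0011000110001100 | 0 | 1
  25 | 0110001100011001 | 0 | 1
  26 | 1100011000110011 | 1 | 1
  27 | 1000110001100111 | 1 | 1
  28 | 0001100011001111 | 0 | 0
  29 | 0011000110011110 | 0 | 1
  30 | 0110001100111101 | 0 | 0
  31 | 1100011001111010 | 1 | 1
  32 | 1000110011110101 | 1 | 1
  33 | 0001100111101011 | 0 | 1
  34 | 0011001111010111 | 0 | 1
  35 | 0110011110101111 | 0 | 0
  36 | 1100111101011110 | 1 | 0
  37 | 1001111010111100 | 1 | 1
  38 | 0011110101111001 | 0 | 1
  39 | 0111101011110011 | 0 | 0
  40 | 1111010111100110 | 1 | 1
  41 | 1110101111001101 | 1 | 0
  42 | 1101011110011010 | 1 | 1
  43 | 1010111100110101 | 1 | 1
  44 | 0101111001101011 | 0 | 1
  45 | 1011110011010111 | 1 | 0
  46 | 0111100110101110 | 0 | 0
  47 | 1111001101011100 | 1 | 1
  48 | 1110011010111001 | 1 | 0
  49 | 1100110101110010 | 1 | 1
  50 | 1001101011100101 | 1 | 0
  51 | 0011010111001010 | 0 | 1
  52 | 0110101110010101 | 0 | 0
  53 | 1101011100101010 | 1 | 0
  54 | 1010111001010100 | 1 | 1
  55 | 0101110010101001 | 0 | 0
  56 | 1011100101010010 | 1 | 1
  57 | 0111001010100101 | 0 | 1
  58 | 1110010101001011 | 1 | 0
  59 | 1100101010010110 | 1 | 0
  60 | 1001010100101100 | 1 | 0
  61 | 0010101001011000 | 0 | 1
  62 | 0101010010110001 | 0 | 1
  63 | 1010100101100011 | 1 | 0
  64 | 0101001011000110 | 0 | 0
  65 | 1010010110001100 | 1 | 0
  66 | 0100101100011000 | 0 | 1
  67 | 1001011000110001 | 1 | 0
  68 | 0010110001100010 | 0 | 1
  69 | 0101100011000101 | 0 | 1
  70 | 1011000110001011 | 1 | 0
  71 | 0110001100010110 | 0 | 1
  72 | 1100011000101101 | 1 | 0
  73 | 1000110001011010 | 1 | 1
  74 | 0001100010110101 | 0 | 0
  75 | 0011000101101010 | 0 | 1
  76 | 0110001011010101 | 0 | 0
  77 | 1100010110101010 | 1 | 0
  78 | 1000101101010100 | 1 | 1
  79 | 0001011010101001 | 0 | 0
  80 | 0010110101010010 | 0 | 0
  81 | 0101101010100100 | 0 | 1
  82 | 1011010101001001 | 1 | 1
  83 | 0110101010010011 | 0 | 0
  84 | 1101010100100110 | 1 | 1
  85 | 1010101001001101 | 1 | 0
  86 | 0101010010011010 | 0 | 0
  87 | 1010100100110100 | 1 | 1
  88 | 0101001001101001 | 0 | 0
  89 | 1010010011010010 | 1 | 1
  90 | 0100100110100101 | 0 | 1
  91 | 1001001101001011 | 1 | 0
  92 | 0010011010010110 | 0 | 1
  93 | 0100110100101101 | 0 | 1
  94 | 1001101001011011 | 1 | 1
  95 | 0011010010110111 | 0 | 1
  96 | 0110100101101111 | 0 | 0
  97 | 1101001011011110 | 1 | 0
  98 | 1010010110111100 | 1 | 1
  99 | 0100101101111001 | 0 | 1
 100 | 1001011011110011 | 1 | 1
 101 | 0010110111100111 | 0 | 0
 102 | 0101101111001110 | 0 | 0
 103 | 1011011110011100 | 1 | 1
 104 | 0110111100111001 | 0 | 1
 105 | 1101111001110011 | 1 | 1
 106 | 1011110011100111 | 1 | 1
 107 | 0111100111001111 | 0 | 0
 108 | 1111001110011110 | 1 | 0
 109 | 1110011100111100 | 1 | 1
 110 | 1100111001111001 | 1 | 0
 111 | 1001110011110010 | 1 | 1
 112 | 0011100111100101 | 0 | 1
 113 | 0111001111001011 | 0 | 1
 114 | 1110011110010111 | 1 | 0
 115 | 1100111100101110 | 1 | 1

11011110011010100101001000110001100011001111010111100110101110010101001011000110001011010101001001101001011011110011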